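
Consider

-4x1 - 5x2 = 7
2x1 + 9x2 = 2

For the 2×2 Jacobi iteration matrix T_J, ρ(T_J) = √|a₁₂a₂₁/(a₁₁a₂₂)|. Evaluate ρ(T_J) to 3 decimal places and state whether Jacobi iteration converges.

a₁₂a₂₁/(a₁₁a₂₂) = (-5)·(2) / ((-4)·(9)) = 0.277778
ρ = √|0.277778| = √0.277778 = 0.527
ρ < 1, so Jacobi converges

0.527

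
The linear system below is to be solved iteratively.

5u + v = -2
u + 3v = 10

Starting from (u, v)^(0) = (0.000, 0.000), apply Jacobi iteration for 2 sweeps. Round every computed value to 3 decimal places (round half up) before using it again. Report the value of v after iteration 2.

Iteration 1:
  u = (-2 - (1)·0.000) / (5) = -0.400
  v = (10 - (1)·0.000) / (3) = 3.333
Iteration 2:
  u = (-2 - (1)·3.333) / (5) = -1.067
  v = (10 - (1)·-0.400) / (3) = 3.467

3.467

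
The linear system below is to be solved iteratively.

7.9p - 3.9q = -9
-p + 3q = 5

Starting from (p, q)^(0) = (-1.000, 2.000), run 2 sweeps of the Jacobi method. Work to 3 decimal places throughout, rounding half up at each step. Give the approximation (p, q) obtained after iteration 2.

Iteration 1:
  p = (-9 - (-3.9)·2.000) / (7.9) = -0.152
  q = (5 - (-1)·-1.000) / (3) = 1.333
Iteration 2:
  p = (-9 - (-3.9)·1.333) / (7.9) = -0.481
  q = (5 - (-1)·-0.152) / (3) = 1.616

(-0.481, 1.616)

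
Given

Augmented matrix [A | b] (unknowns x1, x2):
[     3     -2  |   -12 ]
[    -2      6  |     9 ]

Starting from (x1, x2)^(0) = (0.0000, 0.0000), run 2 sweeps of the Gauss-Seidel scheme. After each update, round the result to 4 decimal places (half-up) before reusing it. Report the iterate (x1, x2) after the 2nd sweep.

Iteration 1:
  x1 = (-12 - (-2)·0.0000) / (3) = -4.0000
  x2 = (9 - (-2)·-4.0000) / (6) = 0.1667
Iteration 2:
  x1 = (-12 - (-2)·0.1667) / (3) = -3.8889
  x2 = (9 - (-2)·-3.8889) / (6) = 0.2037

(-3.8889, 0.2037)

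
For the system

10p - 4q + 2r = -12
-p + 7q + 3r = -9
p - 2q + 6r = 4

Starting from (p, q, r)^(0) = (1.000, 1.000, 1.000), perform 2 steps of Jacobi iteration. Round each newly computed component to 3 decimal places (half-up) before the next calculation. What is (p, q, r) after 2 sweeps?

Iteration 1:
  p = (-12 - (-4)·1.000 - (2)·1.000) / (10) = -1.000
  q = (-9 - (-1)·1.000 - (3)·1.000) / (7) = -1.571
  r = (4 - (1)·1.000 - (-2)·1.000) / (6) = 0.833
Iteration 2:
  p = (-12 - (-4)·-1.571 - (2)·0.833) / (10) = -1.995
  q = (-9 - (-1)·-1.000 - (3)·0.833) / (7) = -1.786
  r = (4 - (1)·-1.000 - (-2)·-1.571) / (6) = 0.310

(-1.995, -1.786, 0.310)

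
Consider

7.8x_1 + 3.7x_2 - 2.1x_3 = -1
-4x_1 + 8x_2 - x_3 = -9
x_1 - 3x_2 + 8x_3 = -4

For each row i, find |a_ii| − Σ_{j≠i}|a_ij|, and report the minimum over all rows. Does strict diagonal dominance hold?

row 1: |7.8| − (3.7+2.1) = 2
row 2: |8| − (4+1) = 3
row 3: |8| − (1+3) = 4
minimum over rows = 2 → strictly diagonally dominant (convergence guaranteed)

2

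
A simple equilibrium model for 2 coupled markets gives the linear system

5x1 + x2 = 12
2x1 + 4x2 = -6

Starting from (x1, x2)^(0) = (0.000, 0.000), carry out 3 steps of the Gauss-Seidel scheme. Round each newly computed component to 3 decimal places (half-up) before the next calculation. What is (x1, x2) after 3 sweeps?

(2.994, -2.997)

Iteration 1:
  x1 = (12 - (1)·0.000) / (5) = 2.400
  x2 = (-6 - (2)·2.400) / (4) = -2.700
Iteration 2:
  x1 = (12 - (1)·-2.700) / (5) = 2.940
  x2 = (-6 - (2)·2.940) / (4) = -2.970
Iteration 3:
  x1 = (12 - (1)·-2.970) / (5) = 2.994
  x2 = (-6 - (2)·2.994) / (4) = -2.997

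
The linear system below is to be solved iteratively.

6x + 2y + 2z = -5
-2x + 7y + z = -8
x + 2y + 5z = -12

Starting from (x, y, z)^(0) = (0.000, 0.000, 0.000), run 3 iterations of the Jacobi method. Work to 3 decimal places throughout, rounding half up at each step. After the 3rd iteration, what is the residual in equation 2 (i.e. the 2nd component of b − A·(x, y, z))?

-0.206

Iteration 1:
  x = (-5 - (2)·0.000 - (2)·0.000) / (6) = -0.833
  y = (-8 - (-2)·0.000 - (1)·0.000) / (7) = -1.143
  z = (-12 - (1)·0.000 - (2)·0.000) / (5) = -2.400
Iteration 2:
  x = (-5 - (2)·-1.143 - (2)·-2.400) / (6) = 0.348
  y = (-8 - (-2)·-0.833 - (1)·-2.400) / (7) = -1.038
  z = (-12 - (1)·-0.833 - (2)·-1.143) / (5) = -1.776
Iteration 3:
  x = (-5 - (2)·-1.038 - (2)·-1.776) / (6) = 0.105
  y = (-8 - (-2)·0.348 - (1)·-1.776) / (7) = -0.790
  z = (-12 - (1)·0.348 - (2)·-1.038) / (5) = -2.054
Residual b − A·x = (0.058, -0.206, -0.255)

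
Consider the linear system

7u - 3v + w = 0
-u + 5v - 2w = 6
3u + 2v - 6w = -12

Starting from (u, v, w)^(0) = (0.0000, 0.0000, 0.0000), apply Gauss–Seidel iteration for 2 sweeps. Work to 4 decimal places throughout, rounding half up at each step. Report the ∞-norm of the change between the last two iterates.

Iteration 1:
  u = (0 - (-3)·0.0000 - (1)·0.0000) / (7) = 0.0000
  v = (6 - (-1)·0.0000 - (-2)·0.0000) / (5) = 1.2000
  w = (-12 - (3)·0.0000 - (2)·1.2000) / (-6) = 2.4000
Iteration 2:
  u = (0 - (-3)·1.2000 - (1)·2.4000) / (7) = 0.1714
  v = (6 - (-1)·0.1714 - (-2)·2.4000) / (5) = 2.1943
  w = (-12 - (3)·0.1714 - (2)·2.1943) / (-6) = 2.8171
Change: (0.1714, 0.9943, 0.4171) → max |·| = 0.9943

0.9943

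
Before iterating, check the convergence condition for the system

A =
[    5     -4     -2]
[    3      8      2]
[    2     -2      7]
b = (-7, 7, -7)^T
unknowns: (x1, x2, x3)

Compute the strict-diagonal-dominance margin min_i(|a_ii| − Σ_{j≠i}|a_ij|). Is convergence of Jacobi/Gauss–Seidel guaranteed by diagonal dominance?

row 1: |5| − (4+2) = -1
row 2: |8| − (3+2) = 3
row 3: |7| − (2+2) = 3
minimum over rows = -1 → not strictly diagonally dominant

-1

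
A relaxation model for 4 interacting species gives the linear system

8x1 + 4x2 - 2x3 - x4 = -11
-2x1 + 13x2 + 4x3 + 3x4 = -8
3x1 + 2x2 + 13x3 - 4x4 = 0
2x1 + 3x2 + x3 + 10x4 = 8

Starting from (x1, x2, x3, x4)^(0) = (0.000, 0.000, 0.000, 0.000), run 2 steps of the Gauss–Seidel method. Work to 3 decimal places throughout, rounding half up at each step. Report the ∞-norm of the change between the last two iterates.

Iteration 1:
  x1 = (-11 - (4)·0.000 - (-2)·0.000 - (-1)·0.000) / (8) = -1.375
  x2 = (-8 - (-2)·-1.375 - (4)·0.000 - (3)·0.000) / (13) = -0.827
  x3 = (0 - (3)·-1.375 - (2)·-0.827 - (-4)·0.000) / (13) = 0.445
  x4 = (8 - (2)·-1.375 - (3)·-0.827 - (1)·0.445) / (10) = 1.279
Iteration 2:
  x1 = (-11 - (4)·-0.827 - (-2)·0.445 - (-1)·1.279) / (8) = -0.690
  x2 = (-8 - (-2)·-0.690 - (4)·0.445 - (3)·1.279) / (13) = -1.154
  x3 = (0 - (3)·-0.690 - (2)·-1.154 - (-4)·1.279) / (13) = 0.730
  x4 = (8 - (2)·-0.690 - (3)·-1.154 - (1)·0.730) / (10) = 1.211
Change: (0.685, -0.327, 0.285, -0.068) → max |·| = 0.685

0.685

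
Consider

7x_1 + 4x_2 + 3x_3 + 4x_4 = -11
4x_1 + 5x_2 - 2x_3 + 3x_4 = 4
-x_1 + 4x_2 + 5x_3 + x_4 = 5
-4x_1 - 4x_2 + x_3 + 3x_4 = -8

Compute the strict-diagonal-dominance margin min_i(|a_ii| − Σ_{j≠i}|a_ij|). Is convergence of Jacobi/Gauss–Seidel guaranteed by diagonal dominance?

-6

row 1: |7| − (4+3+4) = -4
row 2: |5| − (4+2+3) = -4
row 3: |5| − (1+4+1) = -1
row 4: |3| − (4+4+1) = -6
minimum over rows = -6 → not strictly diagonally dominant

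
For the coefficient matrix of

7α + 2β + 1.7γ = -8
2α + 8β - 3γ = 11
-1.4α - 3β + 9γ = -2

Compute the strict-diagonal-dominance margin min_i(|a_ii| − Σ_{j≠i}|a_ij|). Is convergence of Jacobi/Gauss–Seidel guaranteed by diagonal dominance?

row 1: |7| − (2+1.7) = 3.3
row 2: |8| − (2+3) = 3
row 3: |9| − (1.4+3) = 4.6
minimum over rows = 3 → strictly diagonally dominant (convergence guaranteed)

3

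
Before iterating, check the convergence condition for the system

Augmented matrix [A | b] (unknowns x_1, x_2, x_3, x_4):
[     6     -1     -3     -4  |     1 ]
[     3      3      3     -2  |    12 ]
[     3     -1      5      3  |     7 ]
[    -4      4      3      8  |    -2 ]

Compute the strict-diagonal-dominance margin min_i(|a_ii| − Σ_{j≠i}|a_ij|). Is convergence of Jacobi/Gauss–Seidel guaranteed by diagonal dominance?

-5

row 1: |6| − (1+3+4) = -2
row 2: |3| − (3+3+2) = -5
row 3: |5| − (3+1+3) = -2
row 4: |8| − (4+4+3) = -3
minimum over rows = -5 → not strictly diagonally dominant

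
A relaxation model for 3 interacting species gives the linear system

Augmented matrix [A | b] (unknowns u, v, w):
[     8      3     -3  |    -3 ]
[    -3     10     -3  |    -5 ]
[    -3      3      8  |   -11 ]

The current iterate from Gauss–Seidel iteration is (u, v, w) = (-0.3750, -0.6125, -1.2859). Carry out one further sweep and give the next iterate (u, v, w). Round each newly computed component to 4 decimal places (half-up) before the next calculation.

(-0.6275, -1.0740, -1.2076)

One sweep:
  u = (-3 - (3)·-0.6125 - (-3)·-1.2859) / (8) = -0.6275
  v = (-5 - (-3)·-0.6275 - (-3)·-1.2859) / (10) = -1.0740
  w = (-11 - (-3)·-0.6275 - (3)·-1.0740) / (8) = -1.2076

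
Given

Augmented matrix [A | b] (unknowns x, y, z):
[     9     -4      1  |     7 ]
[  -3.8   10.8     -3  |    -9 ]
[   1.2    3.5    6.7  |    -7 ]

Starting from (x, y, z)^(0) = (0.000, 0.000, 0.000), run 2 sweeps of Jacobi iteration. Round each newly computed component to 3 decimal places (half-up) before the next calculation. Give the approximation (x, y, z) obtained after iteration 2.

Iteration 1:
  x = (7 - (-4)·0.000 - (1)·0.000) / (9) = 0.778
  y = (-9 - (-3.8)·0.000 - (-3)·0.000) / (10.8) = -0.833
  z = (-7 - (1.2)·0.000 - (3.5)·0.000) / (6.7) = -1.045
Iteration 2:
  x = (7 - (-4)·-0.833 - (1)·-1.045) / (9) = 0.524
  y = (-9 - (-3.8)·0.778 - (-3)·-1.045) / (10.8) = -0.850
  z = (-7 - (1.2)·0.778 - (3.5)·-0.833) / (6.7) = -0.749

(0.524, -0.850, -0.749)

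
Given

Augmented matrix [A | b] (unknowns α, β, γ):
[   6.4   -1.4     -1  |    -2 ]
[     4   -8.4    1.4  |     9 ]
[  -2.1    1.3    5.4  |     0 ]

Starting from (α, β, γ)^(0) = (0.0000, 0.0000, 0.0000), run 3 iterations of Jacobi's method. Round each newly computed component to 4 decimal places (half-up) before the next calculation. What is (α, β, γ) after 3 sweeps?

(-0.5581, -1.3091, 0.0811)

Iteration 1:
  α = (-2 - (-1.4)·0.0000 - (-1)·0.0000) / (6.4) = -0.3125
  β = (9 - (4)·0.0000 - (1.4)·0.0000) / (-8.4) = -1.0714
  γ = (0 - (-2.1)·0.0000 - (1.3)·0.0000) / (5.4) = 0.0000
Iteration 2:
  α = (-2 - (-1.4)·-1.0714 - (-1)·0.0000) / (6.4) = -0.5469
  β = (9 - (4)·-0.3125 - (1.4)·0.0000) / (-8.4) = -1.2202
  γ = (0 - (-2.1)·-0.3125 - (1.3)·-1.0714) / (5.4) = 0.1364
Iteration 3:
  α = (-2 - (-1.4)·-1.2202 - (-1)·0.1364) / (6.4) = -0.5581
  β = (9 - (4)·-0.5469 - (1.4)·0.1364) / (-8.4) = -1.3091
  γ = (0 - (-2.1)·-0.5469 - (1.3)·-1.2202) / (5.4) = 0.0811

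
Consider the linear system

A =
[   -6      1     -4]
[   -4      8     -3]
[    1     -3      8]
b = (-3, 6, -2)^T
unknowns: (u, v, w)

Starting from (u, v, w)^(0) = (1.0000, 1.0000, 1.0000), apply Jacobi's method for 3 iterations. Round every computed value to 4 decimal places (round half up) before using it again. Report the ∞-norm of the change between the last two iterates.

0.5202

Iteration 1:
  u = (-3 - (1)·1.0000 - (-4)·1.0000) / (-6) = 0.0000
  v = (6 - (-4)·1.0000 - (-3)·1.0000) / (8) = 1.6250
  w = (-2 - (1)·1.0000 - (-3)·1.0000) / (8) = 0.0000
Iteration 2:
  u = (-3 - (1)·1.6250 - (-4)·0.0000) / (-6) = 0.7708
  v = (6 - (-4)·0.0000 - (-3)·0.0000) / (8) = 0.7500
  w = (-2 - (1)·0.0000 - (-3)·1.6250) / (8) = 0.3594
Iteration 3:
  u = (-3 - (1)·0.7500 - (-4)·0.3594) / (-6) = 0.3854
  v = (6 - (-4)·0.7708 - (-3)·0.3594) / (8) = 1.2702
  w = (-2 - (1)·0.7708 - (-3)·0.7500) / (8) = -0.0651
Change: (-0.3854, 0.5202, -0.4245) → max |·| = 0.5202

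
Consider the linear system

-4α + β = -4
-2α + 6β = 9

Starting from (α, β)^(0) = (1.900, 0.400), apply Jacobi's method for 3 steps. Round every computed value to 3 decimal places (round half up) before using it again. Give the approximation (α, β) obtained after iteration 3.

Iteration 1:
  α = (-4 - (1)·0.400) / (-4) = 1.100
  β = (9 - (-2)·1.900) / (6) = 2.133
Iteration 2:
  α = (-4 - (1)·2.133) / (-4) = 1.533
  β = (9 - (-2)·1.100) / (6) = 1.867
Iteration 3:
  α = (-4 - (1)·1.867) / (-4) = 1.467
  β = (9 - (-2)·1.533) / (6) = 2.011

(1.467, 2.011)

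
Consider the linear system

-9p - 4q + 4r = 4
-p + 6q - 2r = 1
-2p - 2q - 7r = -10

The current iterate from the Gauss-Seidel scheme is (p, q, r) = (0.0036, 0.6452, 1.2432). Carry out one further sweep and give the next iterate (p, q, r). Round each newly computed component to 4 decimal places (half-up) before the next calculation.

(-0.1787, 0.5513, 1.3221)

One sweep:
  p = (4 - (-4)·0.6452 - (4)·1.2432) / (-9) = -0.1787
  q = (1 - (-1)·-0.1787 - (-2)·1.2432) / (6) = 0.5513
  r = (-10 - (-2)·-0.1787 - (-2)·0.5513) / (-7) = 1.3221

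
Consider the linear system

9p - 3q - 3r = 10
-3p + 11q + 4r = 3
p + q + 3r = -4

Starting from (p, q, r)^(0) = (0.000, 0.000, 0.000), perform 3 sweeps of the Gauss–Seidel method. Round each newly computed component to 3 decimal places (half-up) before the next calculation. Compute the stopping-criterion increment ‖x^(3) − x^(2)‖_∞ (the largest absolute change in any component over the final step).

0.175

Iteration 1:
  p = (10 - (-3)·0.000 - (-3)·0.000) / (9) = 1.111
  q = (3 - (-3)·1.111 - (4)·0.000) / (11) = 0.576
  r = (-4 - (1)·1.111 - (1)·0.576) / (3) = -1.896
Iteration 2:
  p = (10 - (-3)·0.576 - (-3)·-1.896) / (9) = 0.671
  q = (3 - (-3)·0.671 - (4)·-1.896) / (11) = 1.145
  r = (-4 - (1)·0.671 - (1)·1.145) / (3) = -1.939
Iteration 3:
  p = (10 - (-3)·1.145 - (-3)·-1.939) / (9) = 0.846
  q = (3 - (-3)·0.846 - (4)·-1.939) / (11) = 1.209
  r = (-4 - (1)·0.846 - (1)·1.209) / (3) = -2.018
Change: (0.175, 0.064, -0.079) → max |·| = 0.175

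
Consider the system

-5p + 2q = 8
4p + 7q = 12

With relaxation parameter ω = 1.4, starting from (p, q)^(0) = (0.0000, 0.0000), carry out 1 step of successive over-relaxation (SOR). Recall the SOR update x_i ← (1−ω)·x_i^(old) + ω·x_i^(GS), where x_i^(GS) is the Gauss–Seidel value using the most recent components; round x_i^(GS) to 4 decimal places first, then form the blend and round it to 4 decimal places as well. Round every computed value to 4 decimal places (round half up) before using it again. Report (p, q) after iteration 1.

Iteration 1:
  p: GS value = (8 - (2)·0.0000) / (-5) = -1.6000;  p ← (1−ω)·0.0000 + ω·-1.6000 = -2.2400
  q: GS value = (12 - (4)·-2.2400) / (7) = 2.9943;  q ← (1−ω)·0.0000 + ω·2.9943 = 4.1920

(-2.2400, 4.1920)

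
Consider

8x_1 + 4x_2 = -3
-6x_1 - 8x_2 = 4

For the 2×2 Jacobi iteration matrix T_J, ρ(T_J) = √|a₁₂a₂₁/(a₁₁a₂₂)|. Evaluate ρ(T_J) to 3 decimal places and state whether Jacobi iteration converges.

0.612

a₁₂a₂₁/(a₁₁a₂₂) = (4)·(-6) / ((8)·(-8)) = 0.375000
ρ = √|0.375000| = √0.375000 = 0.612
ρ < 1, so Jacobi converges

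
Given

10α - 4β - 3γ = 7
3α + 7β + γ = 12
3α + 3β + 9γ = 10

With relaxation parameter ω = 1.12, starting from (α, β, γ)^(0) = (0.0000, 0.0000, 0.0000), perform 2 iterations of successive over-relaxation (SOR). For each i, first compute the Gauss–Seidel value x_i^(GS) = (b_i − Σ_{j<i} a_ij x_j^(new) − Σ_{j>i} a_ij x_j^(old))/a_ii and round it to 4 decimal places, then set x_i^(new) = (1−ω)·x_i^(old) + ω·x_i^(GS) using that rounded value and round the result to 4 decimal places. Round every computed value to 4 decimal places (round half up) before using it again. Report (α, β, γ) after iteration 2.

Iteration 1:
  α: GS value = (7 - (-4)·0.0000 - (-3)·0.0000) / (10) = 0.7000;  α ← (1−ω)·0.0000 + ω·0.7000 = 0.7840
  β: GS value = (12 - (3)·0.7840 - (1)·0.0000) / (7) = 1.3783;  β ← (1−ω)·0.0000 + ω·1.3783 = 1.5437
  γ: GS value = (10 - (3)·0.7840 - (3)·1.5437) / (9) = 0.3352;  γ ← (1−ω)·0.0000 + ω·0.3352 = 0.3754
Iteration 2:
  α: GS value = (7 - (-4)·1.5437 - (-3)·0.3754) / (10) = 1.4301;  α ← (1−ω)·0.7840 + ω·1.4301 = 1.5076
  β: GS value = (12 - (3)·1.5076 - (1)·0.3754) / (7) = 1.0145;  β ← (1−ω)·1.5437 + ω·1.0145 = 0.9510
  γ: GS value = (10 - (3)·1.5076 - (3)·0.9510) / (9) = 0.2916;  γ ← (1−ω)·0.3754 + ω·0.2916 = 0.2815

(1.5076, 0.9510, 0.2815)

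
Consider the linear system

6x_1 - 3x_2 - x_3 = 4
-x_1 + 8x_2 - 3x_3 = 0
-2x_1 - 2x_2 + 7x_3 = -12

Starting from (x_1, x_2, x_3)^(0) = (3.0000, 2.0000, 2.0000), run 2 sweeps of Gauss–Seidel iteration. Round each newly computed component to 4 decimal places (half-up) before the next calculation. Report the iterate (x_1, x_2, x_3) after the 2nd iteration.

Iteration 1:
  x_1 = (4 - (-3)·2.0000 - (-1)·2.0000) / (6) = 2.0000
  x_2 = (0 - (-1)·2.0000 - (-3)·2.0000) / (8) = 1.0000
  x_3 = (-12 - (-2)·2.0000 - (-2)·1.0000) / (7) = -0.8571
Iteration 2:
  x_1 = (4 - (-3)·1.0000 - (-1)·-0.8571) / (6) = 1.0238
  x_2 = (0 - (-1)·1.0238 - (-3)·-0.8571) / (8) = -0.1934
  x_3 = (-12 - (-2)·1.0238 - (-2)·-0.1934) / (7) = -1.4770

(1.0238, -0.1934, -1.4770)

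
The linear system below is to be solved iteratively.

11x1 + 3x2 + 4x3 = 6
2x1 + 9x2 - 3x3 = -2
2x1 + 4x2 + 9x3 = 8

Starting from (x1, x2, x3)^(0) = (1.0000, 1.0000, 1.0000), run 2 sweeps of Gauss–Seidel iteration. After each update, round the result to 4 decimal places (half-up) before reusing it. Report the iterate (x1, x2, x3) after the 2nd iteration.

Iteration 1:
  x1 = (6 - (3)·1.0000 - (4)·1.0000) / (11) = -0.0909
  x2 = (-2 - (2)·-0.0909 - (-3)·1.0000) / (9) = 0.1313
  x3 = (8 - (2)·-0.0909 - (4)·0.1313) / (9) = 0.8507
Iteration 2:
  x1 = (6 - (3)·0.1313 - (4)·0.8507) / (11) = 0.2003
  x2 = (-2 - (2)·0.2003 - (-3)·0.8507) / (9) = 0.0168
  x3 = (8 - (2)·0.2003 - (4)·0.0168) / (9) = 0.8369

(0.2003, 0.0168, 0.8369)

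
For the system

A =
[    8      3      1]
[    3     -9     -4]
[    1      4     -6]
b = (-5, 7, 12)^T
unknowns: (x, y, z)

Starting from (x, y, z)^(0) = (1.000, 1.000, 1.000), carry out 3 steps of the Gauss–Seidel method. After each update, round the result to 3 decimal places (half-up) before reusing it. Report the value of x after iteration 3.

Iteration 1:
  x = (-5 - (3)·1.000 - (1)·1.000) / (8) = -1.125
  y = (7 - (3)·-1.125 - (-4)·1.000) / (-9) = -1.597
  z = (12 - (1)·-1.125 - (4)·-1.597) / (-6) = -3.252
Iteration 2:
  x = (-5 - (3)·-1.597 - (1)·-3.252) / (8) = 0.380
  y = (7 - (3)·0.380 - (-4)·-3.252) / (-9) = 0.794
  z = (12 - (1)·0.380 - (4)·0.794) / (-6) = -1.407
Iteration 3:
  x = (-5 - (3)·0.794 - (1)·-1.407) / (8) = -0.747
  y = (7 - (3)·-0.747 - (-4)·-1.407) / (-9) = -0.401
  z = (12 - (1)·-0.747 - (4)·-0.401) / (-6) = -2.392

-0.747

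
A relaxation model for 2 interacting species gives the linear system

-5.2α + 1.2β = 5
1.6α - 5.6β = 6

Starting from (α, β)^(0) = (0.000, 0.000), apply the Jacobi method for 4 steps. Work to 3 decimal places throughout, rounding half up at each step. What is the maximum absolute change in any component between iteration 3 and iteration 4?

0.018

Iteration 1:
  α = (5 - (1.2)·0.000) / (-5.2) = -0.962
  β = (6 - (1.6)·0.000) / (-5.6) = -1.071
Iteration 2:
  α = (5 - (1.2)·-1.071) / (-5.2) = -1.209
  β = (6 - (1.6)·-0.962) / (-5.6) = -1.346
Iteration 3:
  α = (5 - (1.2)·-1.346) / (-5.2) = -1.272
  β = (6 - (1.6)·-1.209) / (-5.6) = -1.417
Iteration 4:
  α = (5 - (1.2)·-1.417) / (-5.2) = -1.289
  β = (6 - (1.6)·-1.272) / (-5.6) = -1.435
Change: (-0.017, -0.018) → max |·| = 0.018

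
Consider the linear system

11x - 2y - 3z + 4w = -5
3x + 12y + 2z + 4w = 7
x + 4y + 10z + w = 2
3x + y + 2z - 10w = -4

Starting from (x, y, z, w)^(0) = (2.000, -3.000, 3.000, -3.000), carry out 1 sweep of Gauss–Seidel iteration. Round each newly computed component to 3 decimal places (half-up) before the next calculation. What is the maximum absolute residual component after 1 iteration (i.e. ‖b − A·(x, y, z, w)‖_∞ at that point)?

Iteration 1:
  x = (-5 - (-2)·-3.000 - (-3)·3.000 - (4)·-3.000) / (11) = 0.909
  y = (7 - (3)·0.909 - (2)·3.000 - (4)·-3.000) / (12) = 0.856
  z = (2 - (1)·0.909 - (4)·0.856 - (1)·-3.000) / (10) = 0.067
  w = (-4 - (3)·0.909 - (1)·0.856 - (2)·0.067) / (-10) = 0.772
Residual b − A·x = (-16.174, -9.221, -3.775, 0.003); ∞-norm = 16.174

16.174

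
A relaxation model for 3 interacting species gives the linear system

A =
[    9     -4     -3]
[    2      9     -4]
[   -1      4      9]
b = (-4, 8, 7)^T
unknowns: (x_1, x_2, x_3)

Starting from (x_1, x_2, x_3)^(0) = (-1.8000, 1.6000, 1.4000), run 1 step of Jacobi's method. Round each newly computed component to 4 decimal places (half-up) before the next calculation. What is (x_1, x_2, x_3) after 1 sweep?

Iteration 1:
  x_1 = (-4 - (-4)·1.6000 - (-3)·1.4000) / (9) = 0.7333
  x_2 = (8 - (2)·-1.8000 - (-4)·1.4000) / (9) = 1.9111
  x_3 = (7 - (-1)·-1.8000 - (4)·1.6000) / (9) = -0.1333

(0.7333, 1.9111, -0.1333)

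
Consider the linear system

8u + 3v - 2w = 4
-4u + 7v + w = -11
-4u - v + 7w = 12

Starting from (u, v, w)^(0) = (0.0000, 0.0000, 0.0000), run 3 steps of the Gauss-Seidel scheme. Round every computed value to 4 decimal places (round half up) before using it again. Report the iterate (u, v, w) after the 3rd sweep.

(1.4765, -1.0692, 2.4053)

Iteration 1:
  u = (4 - (3)·0.0000 - (-2)·0.0000) / (8) = 0.5000
  v = (-11 - (-4)·0.5000 - (1)·0.0000) / (7) = -1.2857
  w = (12 - (-4)·0.5000 - (-1)·-1.2857) / (7) = 1.8163
Iteration 2:
  u = (4 - (3)·-1.2857 - (-2)·1.8163) / (8) = 1.4362
  v = (-11 - (-4)·1.4362 - (1)·1.8163) / (7) = -1.0102
  w = (12 - (-4)·1.4362 - (-1)·-1.0102) / (7) = 2.3907
Iteration 3:
  u = (4 - (3)·-1.0102 - (-2)·2.3907) / (8) = 1.4765
  v = (-11 - (-4)·1.4765 - (1)·2.3907) / (7) = -1.0692
  w = (12 - (-4)·1.4765 - (-1)·-1.0692) / (7) = 2.4053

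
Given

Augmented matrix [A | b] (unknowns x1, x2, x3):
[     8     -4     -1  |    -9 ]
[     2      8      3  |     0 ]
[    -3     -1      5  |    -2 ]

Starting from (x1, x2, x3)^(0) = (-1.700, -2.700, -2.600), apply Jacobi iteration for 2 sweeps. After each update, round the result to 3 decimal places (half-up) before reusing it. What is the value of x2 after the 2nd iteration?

Iteration 1:
  x1 = (-9 - (-4)·-2.700 - (-1)·-2.600) / (8) = -2.800
  x2 = (0 - (2)·-1.700 - (3)·-2.600) / (8) = 1.400
  x3 = (-2 - (-3)·-1.700 - (-1)·-2.700) / (5) = -1.960
Iteration 2:
  x1 = (-9 - (-4)·1.400 - (-1)·-1.960) / (8) = -0.670
  x2 = (0 - (2)·-2.800 - (3)·-1.960) / (8) = 1.435
  x3 = (-2 - (-3)·-2.800 - (-1)·1.400) / (5) = -1.800

1.435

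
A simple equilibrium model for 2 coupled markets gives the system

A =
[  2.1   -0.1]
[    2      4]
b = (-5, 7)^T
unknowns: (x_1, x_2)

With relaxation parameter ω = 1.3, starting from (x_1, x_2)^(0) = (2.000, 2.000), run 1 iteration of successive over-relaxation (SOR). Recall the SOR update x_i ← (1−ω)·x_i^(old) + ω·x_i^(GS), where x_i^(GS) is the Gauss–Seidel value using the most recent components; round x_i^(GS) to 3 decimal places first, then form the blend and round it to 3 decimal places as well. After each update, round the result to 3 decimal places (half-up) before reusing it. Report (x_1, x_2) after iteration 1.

Iteration 1:
  x_1: GS value = (-5 - (-0.1)·2.000) / (2.1) = -2.286;  x_1 ← (1−ω)·2.000 + ω·-2.286 = -3.572
  x_2: GS value = (7 - (2)·-3.572) / (4) = 3.536;  x_2 ← (1−ω)·2.000 + ω·3.536 = 3.997

(-3.572, 3.997)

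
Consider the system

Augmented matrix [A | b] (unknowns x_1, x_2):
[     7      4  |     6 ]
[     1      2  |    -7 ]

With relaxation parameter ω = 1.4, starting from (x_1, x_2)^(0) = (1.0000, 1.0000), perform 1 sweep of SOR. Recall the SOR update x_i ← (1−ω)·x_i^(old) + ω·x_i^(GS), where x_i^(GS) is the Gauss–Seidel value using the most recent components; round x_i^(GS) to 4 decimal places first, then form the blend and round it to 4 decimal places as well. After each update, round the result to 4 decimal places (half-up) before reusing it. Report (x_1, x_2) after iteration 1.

(0.0000, -5.3000)

Iteration 1:
  x_1: GS value = (6 - (4)·1.0000) / (7) = 0.2857;  x_1 ← (1−ω)·1.0000 + ω·0.2857 = 0.0000
  x_2: GS value = (-7 - (1)·0.0000) / (2) = -3.5000;  x_2 ← (1−ω)·1.0000 + ω·-3.5000 = -5.3000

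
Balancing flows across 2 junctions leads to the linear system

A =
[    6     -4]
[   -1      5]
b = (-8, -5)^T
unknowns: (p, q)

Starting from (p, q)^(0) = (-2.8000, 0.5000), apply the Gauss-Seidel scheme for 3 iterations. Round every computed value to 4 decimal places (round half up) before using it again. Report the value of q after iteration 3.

Iteration 1:
  p = (-8 - (-4)·0.5000) / (6) = -1.0000
  q = (-5 - (-1)·-1.0000) / (5) = -1.2000
Iteration 2:
  p = (-8 - (-4)·-1.2000) / (6) = -2.1333
  q = (-5 - (-1)·-2.1333) / (5) = -1.4267
Iteration 3:
  p = (-8 - (-4)·-1.4267) / (6) = -2.2845
  q = (-5 - (-1)·-2.2845) / (5) = -1.4569

-1.4569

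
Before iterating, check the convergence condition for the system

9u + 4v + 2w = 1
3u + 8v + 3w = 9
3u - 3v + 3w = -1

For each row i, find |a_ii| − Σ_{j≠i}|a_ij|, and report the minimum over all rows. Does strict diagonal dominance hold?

-3

row 1: |9| − (4+2) = 3
row 2: |8| − (3+3) = 2
row 3: |3| − (3+3) = -3
minimum over rows = -3 → not strictly diagonally dominant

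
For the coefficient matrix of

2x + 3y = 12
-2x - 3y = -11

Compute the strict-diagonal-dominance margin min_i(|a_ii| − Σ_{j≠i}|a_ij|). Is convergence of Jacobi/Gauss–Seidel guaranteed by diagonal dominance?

row 1: |2| − (3) = -1
row 2: |-3| − (2) = 1
minimum over rows = -1 → not strictly diagonally dominant

-1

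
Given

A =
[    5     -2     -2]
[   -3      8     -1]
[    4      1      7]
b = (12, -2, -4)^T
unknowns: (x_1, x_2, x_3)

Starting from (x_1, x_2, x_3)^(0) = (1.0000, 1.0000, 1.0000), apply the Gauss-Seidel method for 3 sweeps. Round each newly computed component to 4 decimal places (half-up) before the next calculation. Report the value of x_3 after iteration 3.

Iteration 1:
  x_1 = (12 - (-2)·1.0000 - (-2)·1.0000) / (5) = 3.2000
  x_2 = (-2 - (-3)·3.2000 - (-1)·1.0000) / (8) = 1.0750
  x_3 = (-4 - (4)·3.2000 - (1)·1.0750) / (7) = -2.5536
Iteration 2:
  x_1 = (12 - (-2)·1.0750 - (-2)·-2.5536) / (5) = 1.8086
  x_2 = (-2 - (-3)·1.8086 - (-1)·-2.5536) / (8) = 0.1090
  x_3 = (-4 - (4)·1.8086 - (1)·0.1090) / (7) = -1.6205
Iteration 3:
  x_1 = (12 - (-2)·0.1090 - (-2)·-1.6205) / (5) = 1.7954
  x_2 = (-2 - (-3)·1.7954 - (-1)·-1.6205) / (8) = 0.2207
  x_3 = (-4 - (4)·1.7954 - (1)·0.2207) / (7) = -1.6289

-1.6289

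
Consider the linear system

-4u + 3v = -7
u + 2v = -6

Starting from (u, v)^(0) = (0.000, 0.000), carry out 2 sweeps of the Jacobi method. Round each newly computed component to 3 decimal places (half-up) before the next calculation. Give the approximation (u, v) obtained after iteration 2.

Iteration 1:
  u = (-7 - (3)·0.000) / (-4) = 1.750
  v = (-6 - (1)·0.000) / (2) = -3.000
Iteration 2:
  u = (-7 - (3)·-3.000) / (-4) = -0.500
  v = (-6 - (1)·1.750) / (2) = -3.875

(-0.500, -3.875)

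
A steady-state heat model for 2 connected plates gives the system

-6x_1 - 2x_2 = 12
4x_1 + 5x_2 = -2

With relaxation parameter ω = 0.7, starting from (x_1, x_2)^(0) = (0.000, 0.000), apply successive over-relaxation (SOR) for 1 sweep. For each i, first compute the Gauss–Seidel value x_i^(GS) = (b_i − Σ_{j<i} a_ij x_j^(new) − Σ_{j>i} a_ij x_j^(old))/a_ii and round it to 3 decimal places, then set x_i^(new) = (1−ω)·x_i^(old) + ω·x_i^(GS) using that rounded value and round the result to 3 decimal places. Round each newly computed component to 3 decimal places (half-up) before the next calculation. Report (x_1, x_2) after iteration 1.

(-1.400, 0.504)

Iteration 1:
  x_1: GS value = (12 - (-2)·0.000) / (-6) = -2.000;  x_1 ← (1−ω)·0.000 + ω·-2.000 = -1.400
  x_2: GS value = (-2 - (4)·-1.400) / (5) = 0.720;  x_2 ← (1−ω)·0.000 + ω·0.720 = 0.504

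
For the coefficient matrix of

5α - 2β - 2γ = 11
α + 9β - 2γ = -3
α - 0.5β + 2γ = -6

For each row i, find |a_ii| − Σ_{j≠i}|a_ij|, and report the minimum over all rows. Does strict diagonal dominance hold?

0.5

row 1: |5| − (2+2) = 1
row 2: |9| − (1+2) = 6
row 3: |2| − (1+0.5) = 0.5
minimum over rows = 0.5 → strictly diagonally dominant (convergence guaranteed)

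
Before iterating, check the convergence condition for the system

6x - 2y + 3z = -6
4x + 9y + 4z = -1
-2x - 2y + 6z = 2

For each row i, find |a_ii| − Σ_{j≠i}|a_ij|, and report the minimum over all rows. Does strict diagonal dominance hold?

1

row 1: |6| − (2+3) = 1
row 2: |9| − (4+4) = 1
row 3: |6| − (2+2) = 2
minimum over rows = 1 → strictly diagonally dominant (convergence guaranteed)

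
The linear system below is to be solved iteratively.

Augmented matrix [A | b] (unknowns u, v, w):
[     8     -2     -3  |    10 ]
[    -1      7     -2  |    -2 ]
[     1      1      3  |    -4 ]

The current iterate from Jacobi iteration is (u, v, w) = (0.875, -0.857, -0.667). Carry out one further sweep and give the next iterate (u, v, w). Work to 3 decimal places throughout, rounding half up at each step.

(0.786, -0.351, -1.339)

One sweep:
  u = (10 - (-2)·-0.857 - (-3)·-0.667) / (8) = 0.786
  v = (-2 - (-1)·0.875 - (-2)·-0.667) / (7) = -0.351
  w = (-4 - (1)·0.875 - (1)·-0.857) / (3) = -1.339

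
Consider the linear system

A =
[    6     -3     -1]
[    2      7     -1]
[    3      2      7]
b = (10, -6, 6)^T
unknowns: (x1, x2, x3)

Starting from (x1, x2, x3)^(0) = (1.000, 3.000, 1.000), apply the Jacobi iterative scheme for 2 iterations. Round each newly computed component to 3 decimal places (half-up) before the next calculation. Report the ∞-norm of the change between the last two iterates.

2.238

Iteration 1:
  x1 = (10 - (-3)·3.000 - (-1)·1.000) / (6) = 3.333
  x2 = (-6 - (2)·1.000 - (-1)·1.000) / (7) = -1.000
  x3 = (6 - (3)·1.000 - (2)·3.000) / (7) = -0.429
Iteration 2:
  x1 = (10 - (-3)·-1.000 - (-1)·-0.429) / (6) = 1.095
  x2 = (-6 - (2)·3.333 - (-1)·-0.429) / (7) = -1.871
  x3 = (6 - (3)·3.333 - (2)·-1.000) / (7) = -0.286
Change: (-2.238, -0.871, 0.143) → max |·| = 2.238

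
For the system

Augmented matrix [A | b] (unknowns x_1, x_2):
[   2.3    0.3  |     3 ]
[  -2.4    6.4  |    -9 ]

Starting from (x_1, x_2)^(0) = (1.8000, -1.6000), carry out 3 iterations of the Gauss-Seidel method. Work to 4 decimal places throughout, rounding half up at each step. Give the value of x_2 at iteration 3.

-0.8743

Iteration 1:
  x_1 = (3 - (0.3)·-1.6000) / (2.3) = 1.5130
  x_2 = (-9 - (-2.4)·1.5130) / (6.4) = -0.8389
Iteration 2:
  x_1 = (3 - (0.3)·-0.8389) / (2.3) = 1.4138
  x_2 = (-9 - (-2.4)·1.4138) / (6.4) = -0.8761
Iteration 3:
  x_1 = (3 - (0.3)·-0.8761) / (2.3) = 1.4186
  x_2 = (-9 - (-2.4)·1.4186) / (6.4) = -0.8743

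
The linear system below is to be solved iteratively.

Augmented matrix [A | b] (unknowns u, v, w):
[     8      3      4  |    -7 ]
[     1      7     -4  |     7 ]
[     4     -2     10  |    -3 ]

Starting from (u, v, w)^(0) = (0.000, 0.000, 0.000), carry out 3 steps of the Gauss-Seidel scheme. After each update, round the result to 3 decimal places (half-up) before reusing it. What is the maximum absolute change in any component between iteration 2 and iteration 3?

0.225

Iteration 1:
  u = (-7 - (3)·0.000 - (4)·0.000) / (8) = -0.875
  v = (7 - (1)·-0.875 - (-4)·0.000) / (7) = 1.125
  w = (-3 - (4)·-0.875 - (-2)·1.125) / (10) = 0.275
Iteration 2:
  u = (-7 - (3)·1.125 - (4)·0.275) / (8) = -1.434
  v = (7 - (1)·-1.434 - (-4)·0.275) / (7) = 1.362
  w = (-3 - (4)·-1.434 - (-2)·1.362) / (10) = 0.546
Iteration 3:
  u = (-7 - (3)·1.362 - (4)·0.546) / (8) = -1.659
  v = (7 - (1)·-1.659 - (-4)·0.546) / (7) = 1.549
  w = (-3 - (4)·-1.659 - (-2)·1.549) / (10) = 0.673
Change: (-0.225, 0.187, 0.127) → max |·| = 0.225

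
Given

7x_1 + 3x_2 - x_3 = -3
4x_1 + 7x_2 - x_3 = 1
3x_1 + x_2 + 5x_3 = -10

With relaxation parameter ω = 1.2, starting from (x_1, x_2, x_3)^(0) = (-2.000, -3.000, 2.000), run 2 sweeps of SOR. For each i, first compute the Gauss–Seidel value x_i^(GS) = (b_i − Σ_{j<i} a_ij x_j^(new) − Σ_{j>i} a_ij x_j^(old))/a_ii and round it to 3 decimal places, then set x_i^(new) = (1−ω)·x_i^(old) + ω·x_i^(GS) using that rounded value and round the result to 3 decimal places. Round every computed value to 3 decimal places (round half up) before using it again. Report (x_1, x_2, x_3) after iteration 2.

(-1.511, 0.533, -0.630)

Iteration 1:
  x_1: GS value = (-3 - (3)·-3.000 - (-1)·2.000) / (7) = 1.143;  x_1 ← (1−ω)·-2.000 + ω·1.143 = 1.772
  x_2: GS value = (1 - (4)·1.772 - (-1)·2.000) / (7) = -0.584;  x_2 ← (1−ω)·-3.000 + ω·-0.584 = -0.101
  x_3: GS value = (-10 - (3)·1.772 - (1)·-0.101) / (5) = -3.043;  x_3 ← (1−ω)·2.000 + ω·-3.043 = -4.052
Iteration 2:
  x_1: GS value = (-3 - (3)·-0.101 - (-1)·-4.052) / (7) = -0.964;  x_1 ← (1−ω)·1.772 + ω·-0.964 = -1.511
  x_2: GS value = (1 - (4)·-1.511 - (-1)·-4.052) / (7) = 0.427;  x_2 ← (1−ω)·-0.101 + ω·0.427 = 0.533
  x_3: GS value = (-10 - (3)·-1.511 - (1)·0.533) / (5) = -1.200;  x_3 ← (1−ω)·-4.052 + ω·-1.200 = -0.630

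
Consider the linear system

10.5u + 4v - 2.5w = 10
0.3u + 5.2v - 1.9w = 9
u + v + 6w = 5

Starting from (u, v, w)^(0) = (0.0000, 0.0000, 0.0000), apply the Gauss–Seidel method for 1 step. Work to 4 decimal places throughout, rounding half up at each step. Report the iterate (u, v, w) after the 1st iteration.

Iteration 1:
  u = (10 - (4)·0.0000 - (-2.5)·0.0000) / (10.5) = 0.9524
  v = (9 - (0.3)·0.9524 - (-1.9)·0.0000) / (5.2) = 1.6758
  w = (5 - (1)·0.9524 - (1)·1.6758) / (6) = 0.3953

(0.9524, 1.6758, 0.3953)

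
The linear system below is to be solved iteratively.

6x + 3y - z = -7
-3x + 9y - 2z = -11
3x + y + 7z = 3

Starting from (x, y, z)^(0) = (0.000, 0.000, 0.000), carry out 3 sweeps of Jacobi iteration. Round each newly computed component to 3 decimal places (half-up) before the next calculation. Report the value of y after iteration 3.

Iteration 1:
  x = (-7 - (3)·0.000 - (-1)·0.000) / (6) = -1.167
  y = (-11 - (-3)·0.000 - (-2)·0.000) / (9) = -1.222
  z = (3 - (3)·0.000 - (1)·0.000) / (7) = 0.429
Iteration 2:
  x = (-7 - (3)·-1.222 - (-1)·0.429) / (6) = -0.484
  y = (-11 - (-3)·-1.167 - (-2)·0.429) / (9) = -1.516
  z = (3 - (3)·-1.167 - (1)·-1.222) / (7) = 1.103
Iteration 3:
  x = (-7 - (3)·-1.516 - (-1)·1.103) / (6) = -0.225
  y = (-11 - (-3)·-0.484 - (-2)·1.103) / (9) = -1.138
  z = (3 - (3)·-0.484 - (1)·-1.516) / (7) = 0.853

-1.138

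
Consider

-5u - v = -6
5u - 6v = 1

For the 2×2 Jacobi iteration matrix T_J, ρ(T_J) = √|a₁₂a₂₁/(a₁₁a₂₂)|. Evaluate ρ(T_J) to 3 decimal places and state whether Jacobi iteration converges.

a₁₂a₂₁/(a₁₁a₂₂) = (-1)·(5) / ((-5)·(-6)) = -0.166667
ρ = √|-0.166667| = √0.166667 = 0.408
ρ < 1, so Jacobi converges

0.408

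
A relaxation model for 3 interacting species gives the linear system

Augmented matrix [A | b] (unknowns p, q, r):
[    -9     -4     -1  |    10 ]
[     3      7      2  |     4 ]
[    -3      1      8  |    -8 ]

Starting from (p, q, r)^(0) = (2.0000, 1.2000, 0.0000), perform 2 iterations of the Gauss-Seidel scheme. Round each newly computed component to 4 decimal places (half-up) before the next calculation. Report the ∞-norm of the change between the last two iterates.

0.4374

Iteration 1:
  p = (10 - (-4)·1.2000 - (-1)·0.0000) / (-9) = -1.6444
  q = (4 - (3)·-1.6444 - (2)·0.0000) / (7) = 1.2762
  r = (-8 - (-3)·-1.6444 - (1)·1.2762) / (8) = -1.7762
Iteration 2:
  p = (10 - (-4)·1.2762 - (-1)·-1.7762) / (-9) = -1.4810
  q = (4 - (3)·-1.4810 - (2)·-1.7762) / (7) = 1.7136
  r = (-8 - (-3)·-1.4810 - (1)·1.7136) / (8) = -1.7696
Change: (0.1634, 0.4374, 0.0066) → max |·| = 0.4374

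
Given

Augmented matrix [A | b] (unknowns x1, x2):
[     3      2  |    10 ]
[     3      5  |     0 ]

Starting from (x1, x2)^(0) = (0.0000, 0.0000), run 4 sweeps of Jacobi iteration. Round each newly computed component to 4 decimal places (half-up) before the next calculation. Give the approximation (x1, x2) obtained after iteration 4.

Iteration 1:
  x1 = (10 - (2)·0.0000) / (3) = 3.3333
  x2 = (0 - (3)·0.0000) / (5) = 0.0000
Iteration 2:
  x1 = (10 - (2)·0.0000) / (3) = 3.3333
  x2 = (0 - (3)·3.3333) / (5) = -2.0000
Iteration 3:
  x1 = (10 - (2)·-2.0000) / (3) = 4.6667
  x2 = (0 - (3)·3.3333) / (5) = -2.0000
Iteration 4:
  x1 = (10 - (2)·-2.0000) / (3) = 4.6667
  x2 = (0 - (3)·4.6667) / (5) = -2.8000

(4.6667, -2.8000)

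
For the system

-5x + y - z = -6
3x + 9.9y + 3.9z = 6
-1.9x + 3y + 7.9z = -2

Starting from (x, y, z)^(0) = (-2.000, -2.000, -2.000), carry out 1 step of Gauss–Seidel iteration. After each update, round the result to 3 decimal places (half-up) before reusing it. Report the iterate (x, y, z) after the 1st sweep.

Iteration 1:
  x = (-6 - (1)·-2.000 - (-1)·-2.000) / (-5) = 1.200
  y = (6 - (3)·1.200 - (3.9)·-2.000) / (9.9) = 1.030
  z = (-2 - (-1.9)·1.200 - (3)·1.030) / (7.9) = -0.356

(1.200, 1.030, -0.356)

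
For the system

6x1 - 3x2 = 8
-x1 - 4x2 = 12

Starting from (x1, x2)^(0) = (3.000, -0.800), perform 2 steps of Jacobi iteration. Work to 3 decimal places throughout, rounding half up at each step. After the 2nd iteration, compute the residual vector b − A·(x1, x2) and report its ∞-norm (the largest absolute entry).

1.553

Iteration 1:
  x1 = (8 - (-3)·-0.800) / (6) = 0.933
  x2 = (12 - (-1)·3.000) / (-4) = -3.750
Iteration 2:
  x1 = (8 - (-3)·-3.750) / (6) = -0.542
  x2 = (12 - (-1)·0.933) / (-4) = -3.233
Residual b − A·x = (1.553, -1.474); ∞-norm = 1.553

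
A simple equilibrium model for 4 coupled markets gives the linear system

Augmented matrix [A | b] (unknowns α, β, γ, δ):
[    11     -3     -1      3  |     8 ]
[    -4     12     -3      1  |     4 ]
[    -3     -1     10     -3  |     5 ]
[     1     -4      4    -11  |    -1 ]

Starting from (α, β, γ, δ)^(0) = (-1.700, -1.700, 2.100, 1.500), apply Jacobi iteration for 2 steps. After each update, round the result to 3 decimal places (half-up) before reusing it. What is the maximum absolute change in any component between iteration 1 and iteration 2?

1.186

Iteration 1:
  α = (8 - (-3)·-1.700 - (-1)·2.100 - (3)·1.500) / (11) = 0.045
  β = (4 - (-4)·-1.700 - (-3)·2.100 - (1)·1.500) / (12) = 0.167
  γ = (5 - (-3)·-1.700 - (-1)·-1.700 - (-3)·1.500) / (10) = 0.270
  δ = (-1 - (1)·-1.700 - (-4)·-1.700 - (4)·2.100) / (-11) = 1.318
Iteration 2:
  α = (8 - (-3)·0.167 - (-1)·0.270 - (3)·1.318) / (11) = 0.438
  β = (4 - (-4)·0.045 - (-3)·0.270 - (1)·1.318) / (12) = 0.306
  γ = (5 - (-3)·0.045 - (-1)·0.167 - (-3)·1.318) / (10) = 0.926
  δ = (-1 - (1)·0.045 - (-4)·0.167 - (4)·0.270) / (-11) = 0.132
Change: (0.393, 0.139, 0.656, -1.186) → max |·| = 1.186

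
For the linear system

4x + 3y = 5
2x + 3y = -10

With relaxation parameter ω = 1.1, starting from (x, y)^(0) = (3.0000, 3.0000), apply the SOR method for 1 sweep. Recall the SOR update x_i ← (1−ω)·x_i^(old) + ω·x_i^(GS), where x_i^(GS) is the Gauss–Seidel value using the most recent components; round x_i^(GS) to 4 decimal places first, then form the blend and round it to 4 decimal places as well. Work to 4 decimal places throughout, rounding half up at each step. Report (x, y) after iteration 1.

Iteration 1:
  x: GS value = (5 - (3)·3.0000) / (4) = -1.0000;  x ← (1−ω)·3.0000 + ω·-1.0000 = -1.4000
  y: GS value = (-10 - (2)·-1.4000) / (3) = -2.4000;  y ← (1−ω)·3.0000 + ω·-2.4000 = -2.9400

(-1.4000, -2.9400)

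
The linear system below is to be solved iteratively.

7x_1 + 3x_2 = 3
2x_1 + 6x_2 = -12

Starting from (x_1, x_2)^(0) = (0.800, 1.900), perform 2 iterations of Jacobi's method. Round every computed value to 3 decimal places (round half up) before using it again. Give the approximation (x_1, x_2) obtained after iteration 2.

(1.400, -1.871)

Iteration 1:
  x_1 = (3 - (3)·1.900) / (7) = -0.386
  x_2 = (-12 - (2)·0.800) / (6) = -2.267
Iteration 2:
  x_1 = (3 - (3)·-2.267) / (7) = 1.400
  x_2 = (-12 - (2)·-0.386) / (6) = -1.871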